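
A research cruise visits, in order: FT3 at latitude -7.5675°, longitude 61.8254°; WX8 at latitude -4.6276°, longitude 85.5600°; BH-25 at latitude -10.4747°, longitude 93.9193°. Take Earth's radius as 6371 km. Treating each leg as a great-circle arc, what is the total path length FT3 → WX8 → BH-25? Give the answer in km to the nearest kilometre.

FT3→WX8: c = 0.415007 rad, d = 2644.01 km
WX8→BH-25: c = 0.176955 rad, d = 1127.38 km
Total = 2644.01 + 1127.38 = 3771.39 km

3771 km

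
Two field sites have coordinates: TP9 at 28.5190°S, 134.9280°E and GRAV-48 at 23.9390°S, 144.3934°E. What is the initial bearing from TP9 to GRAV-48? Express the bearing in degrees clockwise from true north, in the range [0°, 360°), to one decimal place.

63.8°

Δλ = 9.4654°
y = sin Δλ · cos φ₂ = 0.150305
x = cos φ₁ sin φ₂ − sin φ₁ cos φ₂ cos Δλ = 0.073910
θ = atan2(y, x) = 63.8153° → 63.8153° (mod 360°)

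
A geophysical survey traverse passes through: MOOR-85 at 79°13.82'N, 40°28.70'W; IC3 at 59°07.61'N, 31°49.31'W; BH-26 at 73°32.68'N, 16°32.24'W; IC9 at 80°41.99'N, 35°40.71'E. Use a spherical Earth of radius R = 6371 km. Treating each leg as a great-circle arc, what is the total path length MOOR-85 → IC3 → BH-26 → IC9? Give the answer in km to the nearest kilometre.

MOOR-85: φ = +79.23033°, λ = -40.47833°
IC3: φ = +59.12683°, λ = -31.82183°
BH-26: φ = +73.54467°, λ = -16.53733°
IC9: φ = +80.69983°, λ = +35.67850°
MOOR-85→IC3: c = 0.354036 rad, d = 2255.57 km
IC3→BH-26: c = 0.271520 rad, d = 1729.86 km
BH-26→IC9: c = 0.226394 rad, d = 1442.36 km
Total = 2255.57 + 1729.86 + 1442.36 = 5427.78 km

5428 km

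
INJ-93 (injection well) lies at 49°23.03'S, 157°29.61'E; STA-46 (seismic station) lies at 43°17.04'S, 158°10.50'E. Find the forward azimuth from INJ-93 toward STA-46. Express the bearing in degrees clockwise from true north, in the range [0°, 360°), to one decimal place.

INJ-93: φ = -49.38383°, λ = +157.49350°
STA-46: φ = -43.28400°, λ = +158.17500°
Δλ = 0.6815°
y = sin Δλ · cos φ₂ = 0.008659
x = cos φ₁ sin φ₂ − sin φ₁ cos φ₂ cos Δλ = 0.106222
θ = atan2(y, x) = 4.6601° → 4.6601° (mod 360°)

4.7°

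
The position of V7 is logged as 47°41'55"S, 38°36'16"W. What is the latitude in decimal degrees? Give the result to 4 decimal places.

47.6986°S

47° + 41′/60 + 55″/3600 = 47 + 0.68333 + 0.01528 = 47.6986°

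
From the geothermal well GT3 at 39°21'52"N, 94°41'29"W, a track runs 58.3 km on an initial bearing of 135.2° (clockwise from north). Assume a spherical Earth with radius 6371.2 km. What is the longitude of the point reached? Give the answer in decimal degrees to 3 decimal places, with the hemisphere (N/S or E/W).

GT3: φ = +39.36444°, λ = -94.69139°
δ = d/R = 58.3/6371.2 = 0.009151 rad
φ₂ = arcsin(sin φ₁ cos δ + cos φ₁ sin δ cos θ)
   = arcsin(0.63425·0.99996 + 0.77313·0.00915·-0.70957) = 38.99146°
λ₂ = λ₁ + atan2(sin θ sin δ cos φ₁, cos δ − sin φ₁ sin φ₂) = -94.21608°

94.216°W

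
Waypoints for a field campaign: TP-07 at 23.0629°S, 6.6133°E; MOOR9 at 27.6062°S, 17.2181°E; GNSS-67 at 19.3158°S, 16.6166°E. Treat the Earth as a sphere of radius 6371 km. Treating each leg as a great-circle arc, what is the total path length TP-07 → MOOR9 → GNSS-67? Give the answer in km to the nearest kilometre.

TP-07→MOOR9: c = 0.185024 rad, d = 1178.79 km
MOOR9→GNSS-67: c = 0.145014 rad, d = 923.88 km
Total = 1178.79 + 923.88 = 2102.67 km

2103 km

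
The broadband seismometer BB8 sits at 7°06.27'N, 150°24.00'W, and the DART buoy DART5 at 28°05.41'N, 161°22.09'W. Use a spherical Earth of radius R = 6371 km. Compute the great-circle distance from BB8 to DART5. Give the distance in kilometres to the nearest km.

2603 km

BB8: φ = +7.10450°, λ = -150.40000°
DART5: φ = +28.09017°, λ = -161.36817°
Δφ = 20.9857°,  Δλ = -10.9682°
a = sin²(Δφ/2) + cos φ₁ cos φ₂ sin²(Δλ/2) = 0.041161
c = 2·arcsin(√a) = 0.408599 rad = 23.4110°
d = R·c = 6371 × 0.408599 = 2603.2 km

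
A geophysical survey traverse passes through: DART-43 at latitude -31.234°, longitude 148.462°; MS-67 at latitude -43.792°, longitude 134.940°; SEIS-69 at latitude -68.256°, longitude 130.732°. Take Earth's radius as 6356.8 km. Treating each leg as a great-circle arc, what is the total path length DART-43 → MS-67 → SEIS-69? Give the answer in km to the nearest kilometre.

4553 km

DART-43→MS-67: c = 0.287460 rad, d = 1827.33 km
MS-67→SEIS-69: c = 0.428715 rad, d = 2725.25 km
Total = 1827.33 + 2725.25 = 4552.58 km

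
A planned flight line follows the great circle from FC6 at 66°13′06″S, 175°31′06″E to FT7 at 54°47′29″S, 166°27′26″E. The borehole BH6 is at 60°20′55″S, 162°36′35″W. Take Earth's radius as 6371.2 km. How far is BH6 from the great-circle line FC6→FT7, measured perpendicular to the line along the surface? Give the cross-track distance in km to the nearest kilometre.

FC6: φ = -66.21833°, λ = +175.51833°
FT7: φ = -54.79139°, λ = +166.45722°
BH6: φ = -60.34861°, λ = -162.60972°
δ₁₃ = central angle FC6→BH6 = 0.198330 rad  (haversine)
θ₁₃ = bearing FC6→BH6 = 69.289°,  θ₁₂ = bearing FC6→FT7 = 334.636°
dₓₜ = R·arcsin(sin δ₁₃ · sin(θ₁₃ − θ₁₂)) = 6371.2·arcsin(0.19703·sin(-265.346°)) = 1259.382 km
|dₓₜ| = 1259.382 km

1259 km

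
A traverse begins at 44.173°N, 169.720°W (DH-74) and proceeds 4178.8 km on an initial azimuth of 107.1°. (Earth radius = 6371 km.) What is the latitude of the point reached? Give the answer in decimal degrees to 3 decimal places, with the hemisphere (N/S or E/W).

25.063°N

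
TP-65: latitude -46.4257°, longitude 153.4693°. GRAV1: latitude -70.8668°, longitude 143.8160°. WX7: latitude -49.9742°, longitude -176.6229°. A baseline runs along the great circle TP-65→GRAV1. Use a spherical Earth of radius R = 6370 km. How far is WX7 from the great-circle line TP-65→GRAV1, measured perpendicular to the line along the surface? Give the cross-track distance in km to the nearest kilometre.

δ₁₃ = central angle TP-65→WX7 = 0.350949 rad  (haversine)
θ₁₃ = bearing TP-65→WX7 = 111.132°,  θ₁₂ = bearing TP-65→GRAV1 = 187.506°
dₓₜ = R·arcsin(sin δ₁₃ · sin(θ₁₃ − θ₁₂)) = 6370·arcsin(0.34379·sin(-76.374°)) = -2170.029 km
|dₓₜ| = 2170.029 km

2170 km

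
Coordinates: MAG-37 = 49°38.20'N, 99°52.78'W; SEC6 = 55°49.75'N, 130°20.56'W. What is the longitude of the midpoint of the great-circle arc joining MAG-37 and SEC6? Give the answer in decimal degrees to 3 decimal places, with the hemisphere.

MAG-37: φ = +49.63667°, λ = -99.87967°
SEC6: φ = +55.82917°, λ = -130.34267°
Bx = cos φ₂ cos Δλ = 0.484129,  By = cos φ₂ sin Δλ = -0.284753
φₘ = atan2(sin φ₁ + sin φ₂, √((cos φ₁ + Bx)² + By²)) = 53.71025°
λₘ = λ₁ + atan2(By, cos φ₁ + Bx) = -114.00223°

114.002°W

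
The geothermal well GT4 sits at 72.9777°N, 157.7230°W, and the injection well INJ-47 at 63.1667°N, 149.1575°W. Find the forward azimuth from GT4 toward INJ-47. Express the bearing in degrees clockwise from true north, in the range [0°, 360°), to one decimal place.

Δλ = 8.5655°
y = sin Δλ · cos φ₂ = 0.067231
x = cos φ₁ sin φ₂ − sin φ₁ cos φ₂ cos Δλ = -0.165584
θ = atan2(y, x) = 157.9018° → 157.9018° (mod 360°)

157.9°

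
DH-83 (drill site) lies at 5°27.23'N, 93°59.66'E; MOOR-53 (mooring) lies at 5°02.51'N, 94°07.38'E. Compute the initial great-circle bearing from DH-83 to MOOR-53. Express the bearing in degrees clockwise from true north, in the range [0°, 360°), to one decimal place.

162.7°

DH-83: φ = +5.45383°, λ = +93.99433°
MOOR-53: φ = +5.04183°, λ = +94.12300°
Δλ = 0.1287°
y = sin Δλ · cos φ₂ = 0.002237
x = cos φ₁ sin φ₂ − sin φ₁ cos φ₂ cos Δλ = -0.007190
θ = atan2(y, x) = 162.7190° → 162.7190° (mod 360°)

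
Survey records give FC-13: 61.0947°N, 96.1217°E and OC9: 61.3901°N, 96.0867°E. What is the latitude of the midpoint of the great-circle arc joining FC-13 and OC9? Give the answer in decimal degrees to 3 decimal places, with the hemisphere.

Bx = cos φ₂ cos Δλ = 0.478843,  By = cos φ₂ sin Δλ = -0.000293
φₘ = atan2(sin φ₁ + sin φ₂, √((cos φ₁ + Bx)² + By²)) = 61.24240°
λₘ = λ₁ + atan2(By, cos φ₁ + Bx) = 96.10428°

61.242°N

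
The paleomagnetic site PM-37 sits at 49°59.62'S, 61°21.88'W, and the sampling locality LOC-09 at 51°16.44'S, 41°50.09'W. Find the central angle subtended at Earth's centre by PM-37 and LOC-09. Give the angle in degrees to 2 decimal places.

PM-37: φ = -49.99367°, λ = -61.36467°
LOC-09: φ = -51.27400°, λ = -41.83483°
Δφ = -1.2803°,  Δλ = 19.5298°
a = sin²(Δφ/2) + cos φ₁ cos φ₂ sin²(Δλ/2) = 0.011694
c = 2·arcsin(√a) = 0.216701 rad = 12.4161°

12.42°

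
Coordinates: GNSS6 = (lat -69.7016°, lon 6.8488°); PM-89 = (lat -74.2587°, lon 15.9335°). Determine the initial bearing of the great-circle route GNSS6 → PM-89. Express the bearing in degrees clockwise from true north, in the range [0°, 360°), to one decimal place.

152.6°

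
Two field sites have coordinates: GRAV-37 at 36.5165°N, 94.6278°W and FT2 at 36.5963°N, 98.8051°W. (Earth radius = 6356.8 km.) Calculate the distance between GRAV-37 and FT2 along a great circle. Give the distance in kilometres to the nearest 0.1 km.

Δφ = 0.0798°,  Δλ = -4.1773°
a = sin²(Δφ/2) + cos φ₁ cos φ₂ sin²(Δλ/2) = 0.000858
c = 2·arcsin(√a) = 0.058577 rad = 3.3562°
d = R·c = 6356.8 × 0.058577 = 372.4 km

372.4 km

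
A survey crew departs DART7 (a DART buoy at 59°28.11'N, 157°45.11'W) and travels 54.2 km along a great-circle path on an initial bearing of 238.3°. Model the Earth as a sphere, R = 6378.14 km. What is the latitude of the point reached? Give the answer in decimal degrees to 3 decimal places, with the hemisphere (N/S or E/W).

59.210°N

DART7: φ = +59.46850°, λ = -157.75183°
δ = d/R = 54.2/6378.14 = 0.008498 rad
φ₂ = arcsin(sin φ₁ cos δ + cos φ₁ sin δ cos θ)
   = arcsin(0.86135·0.99996 + 0.50801·0.00850·-0.52547) = 59.21014°
λ₂ = λ₁ + atan2(sin θ sin δ cos φ₁, cos δ − sin φ₁ sin φ₂) = -158.56110°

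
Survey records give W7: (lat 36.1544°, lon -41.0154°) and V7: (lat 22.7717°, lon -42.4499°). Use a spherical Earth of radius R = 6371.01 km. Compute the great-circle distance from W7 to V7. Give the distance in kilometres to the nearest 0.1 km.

1494.5 km

Δφ = -13.3827°,  Δλ = -1.4345°
a = sin²(Δφ/2) + cos φ₁ cos φ₂ sin²(Δλ/2) = 0.013694
c = 2·arcsin(√a) = 0.234578 rad = 13.4403°
d = R·c = 6371.01 × 0.234578 = 1494.5 km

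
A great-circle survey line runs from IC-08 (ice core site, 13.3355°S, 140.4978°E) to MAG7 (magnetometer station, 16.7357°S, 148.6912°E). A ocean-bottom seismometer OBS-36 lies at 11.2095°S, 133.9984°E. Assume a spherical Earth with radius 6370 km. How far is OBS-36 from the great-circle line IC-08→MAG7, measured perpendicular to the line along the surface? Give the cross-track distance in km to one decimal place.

δ₁₃ = central angle IC-08→OBS-36 = 0.116880 rad  (haversine)
θ₁₃ = bearing IC-08→OBS-36 = 287.797°,  θ₁₂ = bearing IC-08→MAG7 = 114.280°
dₓₜ = R·arcsin(sin δ₁₃ · sin(θ₁₃ − θ₁₂)) = 6370·arcsin(0.11661·sin(173.517°)) = 83.869 km
|dₓₜ| = 83.869 km

83.9 km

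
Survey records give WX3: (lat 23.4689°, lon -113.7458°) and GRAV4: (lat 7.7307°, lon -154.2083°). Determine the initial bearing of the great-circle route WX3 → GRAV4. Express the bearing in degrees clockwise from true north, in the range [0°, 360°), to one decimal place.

254.6°

Δλ = -40.4625°
y = sin Δλ · cos φ₂ = -0.643052
x = cos φ₁ sin φ₂ − sin φ₁ cos φ₂ cos Δλ = -0.176859
θ = atan2(y, x) = -105.3778° → 254.6222° (mod 360°)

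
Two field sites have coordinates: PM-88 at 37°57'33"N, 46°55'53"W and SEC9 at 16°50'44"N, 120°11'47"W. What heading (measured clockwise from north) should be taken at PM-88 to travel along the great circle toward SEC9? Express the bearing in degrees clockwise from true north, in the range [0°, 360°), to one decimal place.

PM-88: φ = +37.95917°, λ = -46.93139°
SEC9: φ = +16.84556°, λ = -120.19639°
Δλ = -73.2650°
y = sin Δλ · cos φ₂ = -0.916554
x = cos φ₁ sin φ₂ − sin φ₁ cos φ₂ cos Δλ = 0.058972
θ = atan2(y, x) = -86.3186° → 273.6814° (mod 360°)

273.7°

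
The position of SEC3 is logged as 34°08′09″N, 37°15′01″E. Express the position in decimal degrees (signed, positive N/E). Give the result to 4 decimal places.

lat: 34.1358° N → +34.1358°
lon: 37.2503° E → +37.2503°

+34.1358°, +37.2503°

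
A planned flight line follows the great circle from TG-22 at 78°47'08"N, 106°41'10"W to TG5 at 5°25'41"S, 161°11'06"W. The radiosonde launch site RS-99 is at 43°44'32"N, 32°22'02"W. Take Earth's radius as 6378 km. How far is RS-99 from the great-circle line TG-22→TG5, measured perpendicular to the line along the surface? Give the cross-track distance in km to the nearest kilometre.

TG-22: φ = +78.78556°, λ = -106.68611°
TG5: φ = -5.42806°, λ = -161.18500°
RS-99: φ = +43.74222°, λ = -32.36722°
δ₁₃ = central angle TG-22→RS-99 = 0.772470 rad  (haversine)
θ₁₃ = bearing TG-22→RS-99 = 94.691°,  θ₁₂ = bearing TG-22→TG5 = 234.156°
dₓₜ = R·arcsin(sin δ₁₃ · sin(θ₁₃ − θ₁₂)) = 6378·arcsin(0.69791·sin(-139.465°)) = -3002.615 km
|dₓₜ| = 3002.615 km

3003 km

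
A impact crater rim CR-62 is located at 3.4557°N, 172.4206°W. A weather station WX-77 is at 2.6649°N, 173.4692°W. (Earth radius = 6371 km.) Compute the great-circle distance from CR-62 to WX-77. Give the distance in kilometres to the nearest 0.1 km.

Δφ = -0.7908°,  Δλ = -1.0486°
a = sin²(Δφ/2) + cos φ₁ cos φ₂ sin²(Δλ/2) = 0.000131
c = 2·arcsin(√a) = 0.022902 rad = 1.3122°
d = R·c = 6371 × 0.022902 = 145.9 km

145.9 km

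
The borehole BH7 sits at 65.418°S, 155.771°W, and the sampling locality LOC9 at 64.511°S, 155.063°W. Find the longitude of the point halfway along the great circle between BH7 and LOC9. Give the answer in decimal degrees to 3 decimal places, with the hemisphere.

155.411°W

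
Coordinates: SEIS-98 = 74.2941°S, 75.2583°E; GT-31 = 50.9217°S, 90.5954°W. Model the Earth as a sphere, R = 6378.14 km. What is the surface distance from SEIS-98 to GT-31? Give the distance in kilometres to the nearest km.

Δφ = 23.3724°,  Δλ = -165.8537°
a = sin²(Δφ/2) + cos φ₁ cos φ₂ sin²(Δλ/2) = 0.209084
c = 2·arcsin(√a) = 0.949816 rad = 54.4205°
d = R·c = 6378.14 × 0.949816 = 6058.1 km

6058 km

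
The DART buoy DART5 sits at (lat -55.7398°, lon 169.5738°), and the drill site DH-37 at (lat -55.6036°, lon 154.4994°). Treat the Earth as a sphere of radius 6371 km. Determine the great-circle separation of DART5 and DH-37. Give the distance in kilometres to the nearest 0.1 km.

943.5 km

Δφ = 0.1362°,  Δλ = -15.0744°
a = sin²(Δφ/2) + cos φ₁ cos φ₂ sin²(Δλ/2) = 0.005473
c = 2·arcsin(√a) = 0.148096 rad = 8.4853°
d = R·c = 6371 × 0.148096 = 943.5 km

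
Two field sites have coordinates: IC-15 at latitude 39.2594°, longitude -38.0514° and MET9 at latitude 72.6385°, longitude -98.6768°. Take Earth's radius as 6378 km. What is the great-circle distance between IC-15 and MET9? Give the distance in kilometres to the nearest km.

Δφ = 33.3791°,  Δλ = -60.6254°
a = sin²(Δφ/2) + cos φ₁ cos φ₂ sin²(Δλ/2) = 0.141333
c = 2·arcsin(√a) = 0.770828 rad = 44.1652°
d = R·c = 6378 × 0.770828 = 4916.3 km

4916 km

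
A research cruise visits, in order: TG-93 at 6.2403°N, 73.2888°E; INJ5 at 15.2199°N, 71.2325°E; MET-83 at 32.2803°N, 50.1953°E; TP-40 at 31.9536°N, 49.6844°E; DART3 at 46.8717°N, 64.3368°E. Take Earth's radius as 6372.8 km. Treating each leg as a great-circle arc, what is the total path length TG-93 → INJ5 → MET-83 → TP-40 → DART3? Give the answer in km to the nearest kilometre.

6010 km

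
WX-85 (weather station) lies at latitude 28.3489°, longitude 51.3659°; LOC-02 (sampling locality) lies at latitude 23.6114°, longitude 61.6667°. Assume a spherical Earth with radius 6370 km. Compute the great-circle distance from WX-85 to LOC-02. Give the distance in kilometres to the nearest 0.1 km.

1155.7 km

Δφ = -4.7375°,  Δλ = 10.3008°
a = sin²(Δφ/2) + cos φ₁ cos φ₂ sin²(Δλ/2) = 0.008207
c = 2·arcsin(√a) = 0.181431 rad = 10.3952°
d = R·c = 6370 × 0.181431 = 1155.7 km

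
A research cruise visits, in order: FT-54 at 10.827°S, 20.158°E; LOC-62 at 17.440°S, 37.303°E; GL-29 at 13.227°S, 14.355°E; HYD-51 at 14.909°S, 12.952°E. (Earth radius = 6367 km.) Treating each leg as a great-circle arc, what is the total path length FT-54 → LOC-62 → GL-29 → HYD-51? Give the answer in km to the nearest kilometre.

FT-54→LOC-62: c = 0.312051 rad, d = 1986.83 km
LOC-62→GL-29: c = 0.392912 rad, d = 2501.67 km
GL-29→HYD-51: c = 0.037762 rad, d = 240.43 km
Total = 1986.83 + 2501.67 + 240.43 = 4728.93 km

4729 km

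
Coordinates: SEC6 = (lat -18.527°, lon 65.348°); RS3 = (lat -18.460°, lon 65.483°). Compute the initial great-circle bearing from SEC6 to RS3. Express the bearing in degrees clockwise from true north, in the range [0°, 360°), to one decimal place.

62.4°

Δλ = 0.1350°
y = sin Δλ · cos φ₂ = 0.002235
x = cos φ₁ sin φ₂ − sin φ₁ cos φ₂ cos Δλ = 0.001169
θ = atan2(y, x) = 62.3974° → 62.3974° (mod 360°)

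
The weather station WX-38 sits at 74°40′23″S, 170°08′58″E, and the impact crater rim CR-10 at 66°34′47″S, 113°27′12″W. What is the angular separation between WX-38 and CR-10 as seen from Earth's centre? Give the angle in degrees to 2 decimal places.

24.54°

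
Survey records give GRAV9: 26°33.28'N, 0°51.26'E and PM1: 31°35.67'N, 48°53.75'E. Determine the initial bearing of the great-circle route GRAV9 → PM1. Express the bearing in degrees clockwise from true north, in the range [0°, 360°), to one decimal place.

71.3°

GRAV9: φ = +26.55467°, λ = +0.85433°
PM1: φ = +31.59450°, λ = +48.89583°
Δλ = 48.0415°
y = sin Δλ · cos φ₂ = 0.633406
x = cos φ₁ sin φ₂ − sin φ₁ cos φ₂ cos Δλ = 0.214045
θ = atan2(y, x) = 71.3286° → 71.3286° (mod 360°)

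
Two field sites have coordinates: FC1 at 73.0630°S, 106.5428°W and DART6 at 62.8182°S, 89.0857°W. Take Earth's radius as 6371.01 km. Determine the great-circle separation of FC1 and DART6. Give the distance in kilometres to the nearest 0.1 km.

Δφ = 10.2448°,  Δλ = 17.4571°
a = sin²(Δφ/2) + cos φ₁ cos φ₂ sin²(Δλ/2) = 0.011036
c = 2·arcsin(√a) = 0.210496 rad = 12.0605°
d = R·c = 6371.01 × 0.210496 = 1341.1 km

1341.1 km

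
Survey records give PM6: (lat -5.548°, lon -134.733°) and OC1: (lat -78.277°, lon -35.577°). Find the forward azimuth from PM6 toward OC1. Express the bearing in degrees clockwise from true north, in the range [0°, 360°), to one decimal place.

168.4°

Δλ = 99.1560°
y = sin Δλ · cos φ₂ = 0.200592
x = cos φ₁ sin φ₂ − sin φ₁ cos φ₂ cos Δλ = -0.977680
θ = atan2(y, x) = 168.4055° → 168.4055° (mod 360°)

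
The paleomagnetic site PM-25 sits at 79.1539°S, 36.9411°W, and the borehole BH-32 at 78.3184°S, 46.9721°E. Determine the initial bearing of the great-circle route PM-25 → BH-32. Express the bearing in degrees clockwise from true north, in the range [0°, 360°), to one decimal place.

Δλ = 83.9132°
y = sin Δλ · cos φ₂ = 0.201331
x = cos φ₁ sin φ₂ − sin φ₁ cos φ₂ cos Δλ = -0.163188
θ = atan2(y, x) = 129.0264° → 129.0264° (mod 360°)

129.0°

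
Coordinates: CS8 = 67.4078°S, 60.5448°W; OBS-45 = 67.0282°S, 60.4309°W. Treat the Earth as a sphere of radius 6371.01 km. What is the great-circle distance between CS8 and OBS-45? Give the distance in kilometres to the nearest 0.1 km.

42.5 km

Δφ = 0.3796°,  Δλ = 0.1139°
a = sin²(Δφ/2) + cos φ₁ cos φ₂ sin²(Δλ/2) = 0.000011
c = 2·arcsin(√a) = 0.006670 rad = 0.3822°
d = R·c = 6371.01 × 0.006670 = 42.5 km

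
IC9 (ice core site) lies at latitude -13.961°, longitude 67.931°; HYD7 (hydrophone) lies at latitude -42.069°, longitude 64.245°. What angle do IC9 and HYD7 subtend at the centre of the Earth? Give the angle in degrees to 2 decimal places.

28.29°

Δφ = -28.1080°,  Δλ = -3.6860°
a = sin²(Δφ/2) + cos φ₁ cos φ₂ sin²(Δλ/2) = 0.059715
c = 2·arcsin(√a) = 0.493731 rad = 28.2887°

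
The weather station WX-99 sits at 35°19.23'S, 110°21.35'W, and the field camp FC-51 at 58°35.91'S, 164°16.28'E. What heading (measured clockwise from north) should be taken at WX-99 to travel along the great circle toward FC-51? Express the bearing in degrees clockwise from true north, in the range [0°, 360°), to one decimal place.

217.7°

WX-99: φ = -35.32050°, λ = -110.35583°
FC-51: φ = -58.59850°, λ = +164.27133°
Δλ = -85.3728°
y = sin Δλ · cos φ₂ = -0.519334
x = cos φ₁ sin φ₂ − sin φ₁ cos φ₂ cos Δλ = -0.672126
θ = atan2(y, x) = -142.3077° → 217.6923° (mod 360°)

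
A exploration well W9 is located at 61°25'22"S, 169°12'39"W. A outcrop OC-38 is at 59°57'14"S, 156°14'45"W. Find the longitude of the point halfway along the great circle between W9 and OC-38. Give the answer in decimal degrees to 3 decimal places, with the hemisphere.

162.580°W

W9: φ = -61.42278°, λ = -169.21083°
OC-38: φ = -59.95389°, λ = -156.24583°
Bx = cos φ₂ cos Δλ = 0.487933,  By = cos φ₂ sin Δλ = 0.112334
φₘ = atan2(sin φ₁ + sin φ₂, √((cos φ₁ + Bx)² + By²)) = -60.84487°
λₘ = λ₁ + atan2(By, cos φ₁ + Bx) = -162.57969°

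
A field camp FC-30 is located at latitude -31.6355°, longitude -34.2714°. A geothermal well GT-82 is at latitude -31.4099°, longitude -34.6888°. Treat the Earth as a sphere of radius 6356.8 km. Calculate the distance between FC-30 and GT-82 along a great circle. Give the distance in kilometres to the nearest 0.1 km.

46.7 km

Δφ = 0.2256°,  Δλ = -0.4174°
a = sin²(Δφ/2) + cos φ₁ cos φ₂ sin²(Δλ/2) = 0.000014
c = 2·arcsin(√a) = 0.007353 rad = 0.4213°
d = R·c = 6356.8 × 0.007353 = 46.7 km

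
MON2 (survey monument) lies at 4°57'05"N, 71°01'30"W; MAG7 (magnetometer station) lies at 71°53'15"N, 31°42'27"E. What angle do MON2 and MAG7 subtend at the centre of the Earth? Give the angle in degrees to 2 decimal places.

MON2: φ = +4.95139°, λ = -71.02500°
MAG7: φ = +71.88750°, λ = +31.70750°
Δφ = 66.9361°,  Δλ = 102.7325°
a = sin²(Δφ/2) + cos φ₁ cos φ₂ sin²(Δλ/2) = 0.493115
c = 2·arcsin(√a) = 1.557025 rad = 89.2110°

89.21°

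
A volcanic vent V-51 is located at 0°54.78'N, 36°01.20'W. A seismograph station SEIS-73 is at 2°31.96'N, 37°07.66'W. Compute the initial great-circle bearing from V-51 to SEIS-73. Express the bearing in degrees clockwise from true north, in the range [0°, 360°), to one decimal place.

325.7°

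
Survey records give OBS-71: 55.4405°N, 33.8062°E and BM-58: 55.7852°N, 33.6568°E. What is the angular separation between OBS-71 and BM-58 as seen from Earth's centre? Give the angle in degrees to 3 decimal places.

0.355°

Δφ = 0.3447°,  Δλ = -0.1494°
a = sin²(Δφ/2) + cos φ₁ cos φ₂ sin²(Δλ/2) = 0.000010
c = 2·arcsin(√a) = 0.006194 rad = 0.3549°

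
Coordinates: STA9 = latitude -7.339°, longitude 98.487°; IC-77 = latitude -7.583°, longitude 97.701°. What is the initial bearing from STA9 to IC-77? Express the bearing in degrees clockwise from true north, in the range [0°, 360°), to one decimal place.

252.6°

Δλ = -0.7860°
y = sin Δλ · cos φ₂ = -0.013598
x = cos φ₁ sin φ₂ − sin φ₁ cos φ₂ cos Δλ = -0.004271
θ = atan2(y, x) = -107.4352° → 252.5648° (mod 360°)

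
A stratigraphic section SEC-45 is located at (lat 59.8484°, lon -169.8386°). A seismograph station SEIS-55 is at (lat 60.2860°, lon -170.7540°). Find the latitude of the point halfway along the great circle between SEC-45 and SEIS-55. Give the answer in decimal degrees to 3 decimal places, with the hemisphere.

Bx = cos φ₂ cos Δλ = 0.495608,  By = cos φ₂ sin Δλ = -0.007919
φₘ = atan2(sin φ₁ + sin φ₂, √((cos φ₁ + Bx)² + By²)) = 60.06799°
λₘ = λ₁ + atan2(By, cos φ₁ + Bx) = -170.29326°

60.068°N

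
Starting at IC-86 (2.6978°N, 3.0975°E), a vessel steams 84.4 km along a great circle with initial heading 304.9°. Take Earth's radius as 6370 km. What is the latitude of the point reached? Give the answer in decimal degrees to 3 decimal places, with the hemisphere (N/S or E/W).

3.132°N

δ = d/R = 84.4/6370 = 0.013250 rad
φ₂ = arcsin(sin φ₁ cos δ + cos φ₁ sin δ cos θ)
   = arcsin(0.04707·0.99991 + 0.99889·0.01325·0.57215) = 3.13197°
λ₂ = λ₁ + atan2(sin θ sin δ cos φ₁, cos δ − sin φ₁ sin φ₂) = 2.47396°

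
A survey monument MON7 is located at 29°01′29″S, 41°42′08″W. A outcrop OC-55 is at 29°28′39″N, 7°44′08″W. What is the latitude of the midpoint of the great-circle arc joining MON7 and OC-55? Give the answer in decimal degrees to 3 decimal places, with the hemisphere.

MON7: φ = -29.02472°, λ = -41.70222°
OC-55: φ = +29.47750°, λ = -7.73556°
Bx = cos φ₂ cos Δλ = 0.722001,  By = cos φ₂ sin Δλ = 0.486385
φₘ = atan2(sin φ₁ + sin φ₂, √((cos φ₁ + Bx)² + By²)) = 0.23671°
λₘ = λ₁ + atan2(By, cos φ₁ + Bx) = -24.75761°

0.237°N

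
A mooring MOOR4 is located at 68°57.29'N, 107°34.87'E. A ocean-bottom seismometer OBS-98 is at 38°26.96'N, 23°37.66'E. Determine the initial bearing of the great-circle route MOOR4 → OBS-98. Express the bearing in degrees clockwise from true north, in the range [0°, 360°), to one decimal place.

MOOR4: φ = +68.95483°, λ = +107.58117°
OBS-98: φ = +38.44933°, λ = +23.62767°
Δλ = -83.9535°
y = sin Δλ · cos φ₂ = -0.778801
x = cos φ₁ sin φ₂ − sin φ₁ cos φ₂ cos Δλ = 0.146307
θ = atan2(y, x) = -79.3603° → 280.6397° (mod 360°)

280.6°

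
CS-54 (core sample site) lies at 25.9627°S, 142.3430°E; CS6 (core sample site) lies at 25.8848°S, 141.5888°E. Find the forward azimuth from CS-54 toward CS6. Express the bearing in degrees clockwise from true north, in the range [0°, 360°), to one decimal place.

Δλ = -0.7542°
y = sin Δλ · cos φ₂ = -0.011842
x = cos φ₁ sin φ₂ − sin φ₁ cos φ₂ cos Δλ = 0.001325
θ = atan2(y, x) = -83.6136° → 276.3864° (mod 360°)

276.4°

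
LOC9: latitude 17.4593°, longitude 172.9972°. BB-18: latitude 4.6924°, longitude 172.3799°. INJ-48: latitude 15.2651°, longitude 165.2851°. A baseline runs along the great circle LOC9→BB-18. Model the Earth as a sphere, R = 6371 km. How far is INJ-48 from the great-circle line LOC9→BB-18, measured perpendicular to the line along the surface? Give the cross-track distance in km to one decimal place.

815.0 km

δ₁₃ = central angle LOC9→INJ-48 = 0.134691 rad  (haversine)
θ₁₃ = bearing LOC9→INJ-48 = 254.596°,  θ₁₂ = bearing LOC9→BB-18 = 182.782°
dₓₜ = R·arcsin(sin δ₁₃ · sin(θ₁₃ − θ₁₂)) = 6371·arcsin(0.13428·sin(71.814°)) = 815.014 km
|dₓₜ| = 815.014 km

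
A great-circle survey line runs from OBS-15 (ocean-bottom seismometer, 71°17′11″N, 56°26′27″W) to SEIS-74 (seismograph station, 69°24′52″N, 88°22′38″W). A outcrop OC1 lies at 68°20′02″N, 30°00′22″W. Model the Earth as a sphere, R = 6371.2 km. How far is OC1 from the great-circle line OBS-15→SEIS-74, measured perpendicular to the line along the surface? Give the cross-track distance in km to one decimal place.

OBS-15: φ = +71.28639°, λ = -56.44083°
SEIS-74: φ = +69.41444°, λ = -88.37722°
OC1: φ = +68.33389°, λ = -30.00611°
δ₁₃ = central angle OBS-15→OC1 = 0.165795 rad  (haversine)
θ₁₃ = bearing OBS-15→OC1 = 95.196°,  θ₁₂ = bearing OBS-15→SEIS-74 = 275.449°
dₓₜ = R·arcsin(sin δ₁₃ · sin(θ₁₃ − θ₁₂)) = 6371.2·arcsin(0.16504·sin(-180.253°)) = 4.638 km
|dₓₜ| = 4.638 km

4.6 km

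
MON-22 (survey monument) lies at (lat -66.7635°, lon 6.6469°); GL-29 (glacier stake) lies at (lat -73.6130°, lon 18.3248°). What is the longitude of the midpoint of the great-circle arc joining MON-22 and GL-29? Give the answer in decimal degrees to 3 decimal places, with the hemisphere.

Bx = cos φ₂ cos Δλ = 0.276284,  By = cos φ₂ sin Δλ = 0.057105
φₘ = atan2(sin φ₁ + sin φ₂, √((cos φ₁ + Bx)² + By²)) = -70.28047°
λₘ = λ₁ + atan2(By, cos φ₁ + Bx) = 11.51262°

11.513°E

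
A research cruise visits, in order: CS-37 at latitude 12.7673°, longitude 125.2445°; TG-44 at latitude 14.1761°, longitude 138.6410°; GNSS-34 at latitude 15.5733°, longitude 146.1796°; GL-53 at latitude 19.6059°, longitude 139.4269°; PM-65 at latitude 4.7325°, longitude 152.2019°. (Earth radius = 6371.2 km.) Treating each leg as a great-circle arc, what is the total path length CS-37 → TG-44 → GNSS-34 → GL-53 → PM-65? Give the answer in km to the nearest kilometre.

5283 km

CS-37→TG-44: c = 0.228671 rad, d = 1456.91 km
TG-44→GNSS-34: c = 0.129472 rad, d = 824.89 km
GNSS-34→GL-53: c = 0.132542 rad, d = 844.45 km
GL-53→PM-65: c = 0.338494 rad, d = 2156.61 km
Total = 1456.91 + 824.89 + 844.45 + 2156.61 = 5282.85 km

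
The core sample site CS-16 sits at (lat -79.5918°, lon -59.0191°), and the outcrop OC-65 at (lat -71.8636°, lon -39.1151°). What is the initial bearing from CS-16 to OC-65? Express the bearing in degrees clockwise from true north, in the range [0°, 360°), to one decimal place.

42.4°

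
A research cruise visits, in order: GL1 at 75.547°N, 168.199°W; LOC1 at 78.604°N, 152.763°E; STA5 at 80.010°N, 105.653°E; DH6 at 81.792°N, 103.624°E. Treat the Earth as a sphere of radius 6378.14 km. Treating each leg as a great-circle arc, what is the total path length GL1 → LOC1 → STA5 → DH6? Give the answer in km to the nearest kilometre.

2166 km

GL1→LOC1: c = 0.157858 rad, d = 1006.84 km
LOC1→STA5: c = 0.150137 rad, d = 957.59 km
STA5→DH6: c = 0.031597 rad, d = 201.53 km
Total = 1006.84 + 957.59 + 201.53 = 2165.97 km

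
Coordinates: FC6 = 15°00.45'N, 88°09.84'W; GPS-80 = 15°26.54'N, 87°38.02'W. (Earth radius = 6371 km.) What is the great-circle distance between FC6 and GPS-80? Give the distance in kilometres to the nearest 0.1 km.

74.7 km

FC6: φ = +15.00750°, λ = -88.16400°
GPS-80: φ = +15.44233°, λ = -87.63367°
Δφ = 0.4348°,  Δλ = 0.5303°
a = sin²(Δφ/2) + cos φ₁ cos φ₂ sin²(Δλ/2) = 0.000034
c = 2·arcsin(√a) = 0.011720 rad = 0.6715°
d = R·c = 6371 × 0.011720 = 74.7 km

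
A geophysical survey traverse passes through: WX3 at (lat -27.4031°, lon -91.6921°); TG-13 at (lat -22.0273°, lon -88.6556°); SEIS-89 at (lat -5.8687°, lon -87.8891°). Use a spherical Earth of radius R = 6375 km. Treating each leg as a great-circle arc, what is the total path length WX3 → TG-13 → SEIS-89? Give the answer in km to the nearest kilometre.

WX3→TG-13: c = 0.105442 rad, d = 672.19 km
TG-13→SEIS-89: c = 0.282317 rad, d = 1799.77 km
Total = 672.19 + 1799.77 = 2471.96 km

2472 km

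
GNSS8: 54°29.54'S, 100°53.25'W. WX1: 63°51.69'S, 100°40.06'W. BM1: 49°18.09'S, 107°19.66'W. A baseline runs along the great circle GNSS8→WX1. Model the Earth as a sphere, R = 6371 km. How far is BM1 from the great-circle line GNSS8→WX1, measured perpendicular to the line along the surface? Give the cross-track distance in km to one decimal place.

460.6 km

GNSS8: φ = -54.49233°, λ = -100.88750°
WX1: φ = -63.86150°, λ = -100.66767°
BM1: φ = -49.30150°, λ = -107.32767°
δ₁₃ = central angle GNSS8→BM1 = 0.114001 rad  (haversine)
θ₁₃ = bearing GNSS8→BM1 = 319.986°,  θ₁₂ = bearing GNSS8→WX1 = 179.405°
dₓₜ = R·arcsin(sin δ₁₃ · sin(θ₁₃ − θ₁₂)) = 6371·arcsin(0.11375·sin(140.581°)) = 460.593 km
|dₓₜ| = 460.593 km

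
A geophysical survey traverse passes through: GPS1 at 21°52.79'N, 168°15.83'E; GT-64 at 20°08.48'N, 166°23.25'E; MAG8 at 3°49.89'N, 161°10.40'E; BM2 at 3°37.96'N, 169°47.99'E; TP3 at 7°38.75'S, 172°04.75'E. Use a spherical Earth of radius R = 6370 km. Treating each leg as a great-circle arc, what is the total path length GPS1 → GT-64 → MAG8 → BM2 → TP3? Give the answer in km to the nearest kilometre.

GPS1: φ = +21.87983°, λ = +168.26383°
GT-64: φ = +20.14133°, λ = +166.38750°
MAG8: φ = +3.83150°, λ = +161.17333°
BM2: φ = +3.63267°, λ = +169.79983°
TP3: φ = -7.64583°, λ = +172.07917°
GPS1→GT-64: c = 0.043071 rad, d = 274.36 km
GT-64→MAG8: c = 0.298153 rad, d = 1899.23 km
MAG8→BM2: c = 0.150281 rad, d = 957.29 km
BM2→TP3: c = 0.200809 rad, d = 1279.15 km
Total = 274.36 + 1899.23 + 957.29 + 1279.15 = 4410.04 km

4410 km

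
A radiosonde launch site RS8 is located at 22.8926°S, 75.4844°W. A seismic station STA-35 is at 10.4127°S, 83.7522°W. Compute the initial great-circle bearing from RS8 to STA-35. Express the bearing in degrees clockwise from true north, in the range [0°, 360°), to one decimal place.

326.3°

Δλ = -8.2678°
y = sin Δλ · cos φ₂ = -0.141432
x = cos φ₁ sin φ₂ − sin φ₁ cos φ₂ cos Δλ = 0.212121
θ = atan2(y, x) = -33.6935° → 326.3065° (mod 360°)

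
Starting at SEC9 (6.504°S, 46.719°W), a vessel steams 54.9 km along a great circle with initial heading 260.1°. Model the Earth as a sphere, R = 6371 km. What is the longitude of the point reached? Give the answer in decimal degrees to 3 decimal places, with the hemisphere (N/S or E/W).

47.209°W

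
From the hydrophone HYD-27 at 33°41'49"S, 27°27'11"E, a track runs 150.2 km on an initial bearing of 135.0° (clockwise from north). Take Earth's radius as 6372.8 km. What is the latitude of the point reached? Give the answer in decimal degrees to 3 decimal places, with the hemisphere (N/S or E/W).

HYD-27: φ = -33.69694°, λ = +27.45306°
δ = d/R = 150.2/6372.8 = 0.023569 rad
φ₂ = arcsin(sin φ₁ cos δ + cos φ₁ sin δ cos θ)
   = arcsin(-0.55480·0.99972 + 0.83198·0.02357·-0.70711) = -34.64641°
λ₂ = λ₁ + atan2(sin θ sin δ cos φ₁, cos δ − sin φ₁ sin φ₂) = 28.61372°

34.646°S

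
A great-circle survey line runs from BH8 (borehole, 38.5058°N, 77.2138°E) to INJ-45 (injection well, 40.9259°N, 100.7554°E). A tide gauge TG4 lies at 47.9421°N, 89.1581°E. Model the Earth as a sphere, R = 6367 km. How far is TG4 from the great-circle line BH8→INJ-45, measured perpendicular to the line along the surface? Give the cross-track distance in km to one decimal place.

836.0 km

δ₁₃ = central angle BH8→TG4 = 0.223540 rad  (haversine)
θ₁₃ = bearing BH8→TG4 = 38.711°,  θ₁₂ = bearing BH8→INJ-45 = 74.909°
dₓₜ = R·arcsin(sin δ₁₃ · sin(θ₁₃ − θ₁₂)) = 6367·arcsin(0.22168·sin(-36.197°)) = -835.961 km
|dₓₜ| = 835.961 km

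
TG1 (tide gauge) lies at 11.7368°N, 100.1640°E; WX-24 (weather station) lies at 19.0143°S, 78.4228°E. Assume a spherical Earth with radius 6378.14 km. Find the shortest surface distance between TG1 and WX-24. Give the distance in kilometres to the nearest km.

Δφ = -30.7511°,  Δλ = -21.7412°
a = sin²(Δφ/2) + cos φ₁ cos φ₂ sin²(Δλ/2) = 0.103225
c = 2·arcsin(√a) = 0.654175 rad = 37.4815°
d = R·c = 6378.14 × 0.654175 = 4172.4 km

4172 km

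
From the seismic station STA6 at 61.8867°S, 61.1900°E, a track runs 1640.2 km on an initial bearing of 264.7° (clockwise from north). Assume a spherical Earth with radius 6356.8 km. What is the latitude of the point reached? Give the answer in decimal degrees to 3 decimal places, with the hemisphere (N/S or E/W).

59.760°S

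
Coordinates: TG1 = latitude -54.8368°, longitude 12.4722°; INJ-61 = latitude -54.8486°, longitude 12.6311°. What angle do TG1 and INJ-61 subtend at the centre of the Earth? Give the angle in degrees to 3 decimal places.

0.092°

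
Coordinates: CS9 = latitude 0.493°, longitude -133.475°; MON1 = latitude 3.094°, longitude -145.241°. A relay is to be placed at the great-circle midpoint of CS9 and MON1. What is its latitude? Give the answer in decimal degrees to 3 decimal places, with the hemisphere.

Bx = cos φ₂ cos Δλ = 0.977562,  By = cos φ₂ sin Δλ = -0.203618
φₘ = atan2(sin φ₁ + sin φ₂, √((cos φ₁ + Bx)² + By²)) = 1.80299°
λₘ = λ₁ + atan2(By, cos φ₁ + Bx) = -139.35380°

1.803°N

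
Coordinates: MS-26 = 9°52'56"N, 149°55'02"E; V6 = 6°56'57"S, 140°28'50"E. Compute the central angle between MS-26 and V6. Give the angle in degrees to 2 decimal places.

19.28°

MS-26: φ = +9.88222°, λ = +149.91722°
V6: φ = -6.94917°, λ = +140.48056°
Δφ = -16.8314°,  Δλ = -9.4367°
a = sin²(Δφ/2) + cos φ₁ cos φ₂ sin²(Δλ/2) = 0.028036
c = 2·arcsin(√a) = 0.336466 rad = 19.2781°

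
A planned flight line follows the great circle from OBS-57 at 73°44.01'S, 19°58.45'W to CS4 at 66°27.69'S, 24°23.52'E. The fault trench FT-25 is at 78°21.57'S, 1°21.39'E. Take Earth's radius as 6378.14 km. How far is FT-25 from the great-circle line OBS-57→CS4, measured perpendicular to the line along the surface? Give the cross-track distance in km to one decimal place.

OBS-57: φ = -73.73350°, λ = -19.97417°
CS4: φ = -66.46150°, λ = +24.39200°
FT-25: φ = -78.35950°, λ = +1.35650°
δ₁₃ = central angle OBS-57→FT-25 = 0.119480 rad  (haversine)
θ₁₃ = bearing OBS-57→FT-25 = 141.994°,  θ₁₂ = bearing OBS-57→CS4 = 86.460°
dₓₜ = R·arcsin(sin δ₁₃ · sin(θ₁₃ − θ₁₂)) = 6378.14·arcsin(0.11920·sin(55.534°)) = 627.805 km
|dₓₜ| = 627.805 km

627.8 km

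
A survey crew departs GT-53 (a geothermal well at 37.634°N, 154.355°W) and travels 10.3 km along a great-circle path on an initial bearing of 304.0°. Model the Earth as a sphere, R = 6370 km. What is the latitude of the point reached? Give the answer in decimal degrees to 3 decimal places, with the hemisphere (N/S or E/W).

37.686°N

δ = d/R = 10.3/6370 = 0.001617 rad
φ₂ = arcsin(sin φ₁ cos δ + cos φ₁ sin δ cos θ)
   = arcsin(0.61062·1.00000 + 0.79193·0.00162·0.55919) = 37.68577°
λ₂ = λ₁ + atan2(sin θ sin δ cos φ₁, cos δ − sin φ₁ sin φ₂) = -154.45205°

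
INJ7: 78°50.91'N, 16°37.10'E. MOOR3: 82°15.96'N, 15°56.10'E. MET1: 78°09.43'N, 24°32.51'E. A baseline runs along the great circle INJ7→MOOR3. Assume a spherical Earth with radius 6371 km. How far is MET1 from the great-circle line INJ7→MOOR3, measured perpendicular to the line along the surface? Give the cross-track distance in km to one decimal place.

178.5 km

INJ7: φ = +78.84850°, λ = +16.61833°
MOOR3: φ = +82.26600°, λ = +15.93500°
MET1: φ = +78.15717°, λ = +24.54183°
δ₁₃ = central angle INJ7→MET1 = 0.030059 rad  (haversine)
θ₁₃ = bearing INJ7→MET1 = 109.725°,  θ₁₂ = bearing INJ7→MOOR3 = 358.458°
dₓₜ = R·arcsin(sin δ₁₃ · sin(θ₁₃ − θ₁₂)) = 6371·arcsin(0.03005·sin(-248.733°)) = 178.460 km
|dₓₜ| = 178.460 km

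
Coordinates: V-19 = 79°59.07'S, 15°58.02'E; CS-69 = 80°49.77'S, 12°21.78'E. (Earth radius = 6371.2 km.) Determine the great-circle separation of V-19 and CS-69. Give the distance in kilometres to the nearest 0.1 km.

115.2 km

V-19: φ = -79.98450°, λ = +15.96700°
CS-69: φ = -80.82950°, λ = +12.36300°
Δφ = -0.8450°,  Δλ = -3.6040°
a = sin²(Δφ/2) + cos φ₁ cos φ₂ sin²(Δλ/2) = 0.000082
c = 2·arcsin(√a) = 0.018087 rad = 1.0363°
d = R·c = 6371.2 × 0.018087 = 115.2 km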